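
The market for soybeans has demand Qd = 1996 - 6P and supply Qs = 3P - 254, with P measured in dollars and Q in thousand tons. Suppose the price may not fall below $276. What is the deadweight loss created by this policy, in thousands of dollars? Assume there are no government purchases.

6084

Equilibrium: 1996 - 6P = 3P - 254, so 2250 = 9P and P* = 250, Q* = 496.
Because the floor (276) lies above the market-clearing price, it is binding.
At P = 276: Qd = 1996 - 6·276 = 340 and Qs = 3·276 - 254 = 574.
Quantity traded falls to 340. At Q = 340 the demand price is (1996 - 340)/6 = 276 and the supply price is (254 + 340)/3 = 198.
Deadweight loss = ½ · (276 - 198) · (496 - 340) = ½ · 78 · 156 = 6084.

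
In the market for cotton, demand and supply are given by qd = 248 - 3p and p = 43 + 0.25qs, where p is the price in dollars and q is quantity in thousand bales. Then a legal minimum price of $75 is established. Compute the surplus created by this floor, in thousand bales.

Rearranging supply gives qs = 4p - 172. Equilibrium: 248 - 3p = 4p - 172, so 420 = 7p and p* = 60, q* = 68.
Since 75 > 60, the floor is binding.
At p = 75: qd = 248 - 3·75 = 23 and qs = 4·75 - 172 = 128.
Surplus = qs - qd = 128 - 23 = 105.

105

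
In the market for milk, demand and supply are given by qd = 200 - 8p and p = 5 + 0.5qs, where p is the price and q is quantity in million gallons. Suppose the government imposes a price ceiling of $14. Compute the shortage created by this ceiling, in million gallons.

70

Rearranging supply gives qs = 2p - 10. Setting quantity demanded equal to quantity supplied, 200 - 8p = 2p - 10, gives p* = 21 and q* = 32.
Since 14 < 21, the ceiling is binding.
At p = 14: qd = 200 - 8·14 = 88 and qs = 2·14 - 10 = 18.
Shortage = qd - qs = 88 - 18 = 70.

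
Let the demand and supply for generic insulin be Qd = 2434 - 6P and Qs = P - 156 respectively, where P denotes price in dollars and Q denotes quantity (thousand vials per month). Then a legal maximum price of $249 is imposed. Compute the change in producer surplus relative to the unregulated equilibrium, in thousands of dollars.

-18573.5

Without the control the market clears where 2434 - 6P = P - 156, i.e. P* = 370 and Q* = 214.
Since 249 < 370, the ceiling is binding.
At P = 249: Qd = 2434 - 6·249 = 940 and Qs = 249 - 156 = 93.
Producer surplus without the control is ½ · (370 - 156) · 214 = 22898.
With the ceiling, producers sell 93 units at 249, so PS = ½ · (249 - 156) · 93 = 4324.5.
Change in producer surplus = 4324.5 - 22898 = -18573.5.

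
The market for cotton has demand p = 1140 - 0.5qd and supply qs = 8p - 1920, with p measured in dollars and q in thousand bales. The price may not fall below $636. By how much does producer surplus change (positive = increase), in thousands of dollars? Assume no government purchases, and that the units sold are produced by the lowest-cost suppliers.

Rearranging demand gives qd = 2280 - 2p. Without the control the market clears where 2280 - 2p = 8p - 1920, i.e. p* = 420 and q* = 1440.
Since 636 > 420, the floor is binding.
At p = 636: qd = 2280 - 2·636 = 1008 and qs = 8·636 - 1920 = 3168.
Producer surplus without the control is ½ · (420 - 240) · 1440 = 129600.
With the floor, 1008 units are sold at 636. The supply price at q = 1008 is 366, so PS = ½ · [(636 - 240) + (636 - 366)] · 1008 = 335664.
Change in producer surplus = 335664 - 129600 = 206064.

206064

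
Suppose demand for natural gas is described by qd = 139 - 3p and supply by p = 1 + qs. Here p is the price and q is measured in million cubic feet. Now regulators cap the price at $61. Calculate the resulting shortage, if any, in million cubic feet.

Rearranging supply gives qs = p - 1. Equilibrium: 139 - 3p = p - 1, so 140 = 4p and p* = 35, q* = 34.
Since 61 is above p* = 35, the ceiling does not bind and the free-market outcome prevails.
Since the control does not bind, there is no shortage.

0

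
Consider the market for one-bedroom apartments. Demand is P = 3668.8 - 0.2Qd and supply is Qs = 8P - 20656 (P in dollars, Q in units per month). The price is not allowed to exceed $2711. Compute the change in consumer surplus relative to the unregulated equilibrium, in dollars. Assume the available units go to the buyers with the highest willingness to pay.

Rearranging demand gives Qd = 18344 - 5P. In a free market, 18344 - 5P = 8P - 20656 gives the equilibrium P* = 3000, Q* = 3344.
Since 2711 < 3000, the ceiling is binding.
At P = 2711: Qd = 18344 - 5·2711 = 4789 and Qs = 8·2711 - 20656 = 1032.
Consumer surplus without the control is ½ · (3668.8 - 3000) · 3344 = 1118233.6.
With the ceiling, 1032 units are sold at 2711 (assume they go to the highest-value buyers). The demand price at Q = 1032 is 3462.4, so CS = ½ · [(3668.8 - 2711) + (3462.4 - 2711)] · 1032 = 881947.2.
Change in consumer surplus = 881947.2 - 1118233.6 = -236286.4.

-236286.4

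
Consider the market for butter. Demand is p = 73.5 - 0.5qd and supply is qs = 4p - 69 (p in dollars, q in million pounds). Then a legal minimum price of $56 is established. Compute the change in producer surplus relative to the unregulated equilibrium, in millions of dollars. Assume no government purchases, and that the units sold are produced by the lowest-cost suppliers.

500

Rearranging demand gives qd = 147 - 2p. Without the control the market clears where 147 - 2p = 4p - 69, i.e. p* = 36 and q* = 75.
Because the floor (56) lies above the market-clearing price, it is binding.
At p = 56: qd = 147 - 2·56 = 35 and qs = 4·56 - 69 = 155.
Producer surplus without the control is ½ · (36 - 17.25) · 75 = 703.125.
With the floor, 35 units are sold at 56. The supply price at q = 35 is 26, so PS = ½ · [(56 - 17.25) + (56 - 26)] · 35 = 1203.125.
Change in producer surplus = 1203.125 - 703.125 = 500.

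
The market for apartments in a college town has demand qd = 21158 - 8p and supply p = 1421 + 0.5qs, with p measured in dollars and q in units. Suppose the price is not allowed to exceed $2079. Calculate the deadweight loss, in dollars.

128801.25

Rearranging supply gives qs = 2p - 2842. Equilibrium: 21158 - 8p = 2p - 2842, so 24000 = 10p and p* = 2400, q* = 1958.
Because the ceiling (2079) lies below the market-clearing price, it is binding.
At p = 2079: qd = 21158 - 8·2079 = 4526 and qs = 2·2079 - 2842 = 1316.
Quantity traded falls to 1316. At q = 1316 the demand price is (21158 - 1316)/8 = 2480.25 and the supply price is (2842 + 1316)/2 = 2079.
Deadweight loss = ½ · (2480.25 - 2079) · (1958 - 1316) = ½ · 401.25 · 642 = 128801.25.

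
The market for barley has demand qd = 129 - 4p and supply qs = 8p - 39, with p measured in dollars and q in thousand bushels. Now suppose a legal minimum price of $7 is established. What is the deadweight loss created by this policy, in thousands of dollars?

Without the control the market clears where 129 - 4p = 8p - 39, i.e. p* = 14 and q* = 73.
Since 7 is below p* = 14, the floor does not bind and the free-market outcome prevails.
Since the control does not bind, no trades are prevented and deadweight loss is zero.

0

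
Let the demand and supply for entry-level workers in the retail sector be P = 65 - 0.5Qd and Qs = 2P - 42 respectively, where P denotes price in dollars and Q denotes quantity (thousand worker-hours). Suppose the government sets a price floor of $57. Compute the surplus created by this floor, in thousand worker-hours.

56

Rearranging demand gives Qd = 130 - 2P. In a free market, 130 - 2P = 2P - 42 gives the equilibrium P* = 43, Q* = 44.
Since 57 > 43, the floor is binding.
At P = 57: Qd = 130 - 2·57 = 16 and Qs = 2·57 - 42 = 72.
Surplus = Qs - Qd = 72 - 16 = 56.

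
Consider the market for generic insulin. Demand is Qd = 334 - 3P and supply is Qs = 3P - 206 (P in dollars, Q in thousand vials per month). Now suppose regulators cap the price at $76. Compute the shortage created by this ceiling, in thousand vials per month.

84

In a free market, 334 - 3P = 3P - 206 gives the equilibrium P* = 90, Q* = 64.
Because the ceiling (76) lies below the market-clearing price, it is binding.
At P = 76: Qd = 334 - 3·76 = 106 and Qs = 3·76 - 206 = 22.
Shortage = Qd - Qs = 106 - 22 = 84.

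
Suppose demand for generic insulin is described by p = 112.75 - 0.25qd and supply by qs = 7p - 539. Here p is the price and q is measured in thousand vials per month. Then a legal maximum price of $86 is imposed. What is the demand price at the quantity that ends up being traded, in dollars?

97

Rearranging demand gives qd = 451 - 4p. Equilibrium: 451 - 4p = 7p - 539, so 990 = 11p and p* = 90, q* = 91.
Since 86 < 90, the ceiling is binding.
At p = 86: qd = 451 - 4·86 = 107 and qs = 7·86 - 539 = 63.
Only 63 units reach the market. On the demand curve, the marginal buyer's willingness to pay at q = 63 is (451 - 63)/4 = 97.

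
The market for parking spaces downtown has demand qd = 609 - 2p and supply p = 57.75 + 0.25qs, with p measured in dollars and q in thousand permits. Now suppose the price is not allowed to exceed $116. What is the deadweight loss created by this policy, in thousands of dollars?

Rearranging supply gives qs = 4p - 231. In a free market, 609 - 2p = 4p - 231 gives the equilibrium p* = 140, q* = 329.
The ceiling of 116 is below the equilibrium price 140, so it binds.
At p = 116: qd = 609 - 2·116 = 377 and qs = 4·116 - 231 = 233.
Quantity traded falls to 233. At q = 233 the demand price is (609 - 233)/2 = 188 and the supply price is (231 + 233)/4 = 116.
Deadweight loss = ½ · (188 - 116) · (329 - 233) = ½ · 72 · 96 = 3456.

3456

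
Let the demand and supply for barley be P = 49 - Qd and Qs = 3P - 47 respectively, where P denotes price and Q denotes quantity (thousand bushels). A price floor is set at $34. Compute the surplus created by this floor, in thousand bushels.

Rearranging demand gives Qd = 49 - P. Without the control the market clears where 49 - P = 3P - 47, i.e. P* = 24 and Q* = 25.
The floor of 34 is above the equilibrium price 24, so it binds.
At P = 34: Qd = 49 - 34 = 15 and Qs = 3·34 - 47 = 55.
Surplus = Qs - Qd = 55 - 15 = 40.

40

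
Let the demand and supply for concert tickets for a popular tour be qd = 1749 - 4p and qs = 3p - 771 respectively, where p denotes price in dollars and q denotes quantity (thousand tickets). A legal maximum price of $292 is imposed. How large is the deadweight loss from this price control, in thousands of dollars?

12138

In a free market, 1749 - 4p = 3p - 771 gives the equilibrium p* = 360, q* = 309.
Since 292 < 360, the ceiling is binding.
At p = 292: qd = 1749 - 4·292 = 581 and qs = 3·292 - 771 = 105.
Quantity traded falls to 105. At q = 105 the demand price is (1749 - 105)/4 = 411 and the supply price is (771 + 105)/3 = 292.
Deadweight loss = ½ · (411 - 292) · (309 - 105) = ½ · 119 · 204 = 12138.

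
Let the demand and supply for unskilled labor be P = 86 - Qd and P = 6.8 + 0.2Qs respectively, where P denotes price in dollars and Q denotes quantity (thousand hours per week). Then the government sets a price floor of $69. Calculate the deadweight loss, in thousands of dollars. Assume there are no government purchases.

1440.6

Rearranging demand gives Qd = 86 - P; rearranging supply gives Qs = 5P - 34. Without the control the market clears where 86 - P = 5P - 34, i.e. P* = 20 and Q* = 66.
The floor of 69 is above the equilibrium price 20, so it binds.
At P = 69: Qd = 86 - 69 = 17 and Qs = 5·69 - 34 = 311.
Quantity traded falls to 17. At Q = 17 the demand price is 86 - 17 = 69 and the supply price is (34 + 17)/5 = 10.2.
Deadweight loss = ½ · (69 - 10.2) · (66 - 17) = ½ · 58.8 · 49 = 1440.6.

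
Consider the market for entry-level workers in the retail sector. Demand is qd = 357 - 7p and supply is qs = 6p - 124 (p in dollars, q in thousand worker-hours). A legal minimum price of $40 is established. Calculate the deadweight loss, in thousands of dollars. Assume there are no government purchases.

Without the control the market clears where 357 - 7p = 6p - 124, i.e. p* = 37 and q* = 98.
The floor of 40 is above the equilibrium price 37, so it binds.
At p = 40: qd = 357 - 7·40 = 77 and qs = 6·40 - 124 = 116.
Quantity traded falls to 77. At q = 77 the demand price is (357 - 77)/7 = 40 and the supply price is (124 + 77)/6 = 33.5.
Deadweight loss = ½ · (40 - 33.5) · (98 - 77) = ½ · 6.5 · 21 = 68.25.

68.25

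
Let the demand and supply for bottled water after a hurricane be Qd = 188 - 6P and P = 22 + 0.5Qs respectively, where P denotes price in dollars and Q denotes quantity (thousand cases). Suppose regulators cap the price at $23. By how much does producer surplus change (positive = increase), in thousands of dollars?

-48

Rearranging supply gives Qs = 2P - 44. Setting quantity demanded equal to quantity supplied, 188 - 6P = 2P - 44, gives P* = 29 and Q* = 14.
Since 23 < 29, the ceiling is binding.
At P = 23: Qd = 188 - 6·23 = 50 and Qs = 2·23 - 44 = 2.
Producer surplus without the control is ½ · (29 - 22) · 14 = 49.
With the ceiling, producers sell 2 units at 23, so PS = ½ · (23 - 22) · 2 = 1.
Change in producer surplus = 1 - 49 = -48.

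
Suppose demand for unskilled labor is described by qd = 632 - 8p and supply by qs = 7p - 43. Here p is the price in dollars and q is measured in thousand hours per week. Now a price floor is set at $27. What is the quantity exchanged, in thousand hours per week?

Setting quantity demanded equal to quantity supplied, 632 - 8p = 7p - 43, gives p* = 45 and q* = 272.
Since 27 is below p* = 45, the floor does not bind and the free-market outcome prevails.

272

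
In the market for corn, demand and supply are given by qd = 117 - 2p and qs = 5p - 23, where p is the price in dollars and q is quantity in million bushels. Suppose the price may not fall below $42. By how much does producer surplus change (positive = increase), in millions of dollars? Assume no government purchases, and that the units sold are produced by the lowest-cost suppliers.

Equilibrium: 117 - 2p = 5p - 23, so 140 = 7p and p* = 20, q* = 77.
Because the floor (42) lies above the market-clearing price, it is binding.
At p = 42: qd = 117 - 2·42 = 33 and qs = 5·42 - 23 = 187.
Producer surplus without the control is ½ · (20 - 4.6) · 77 = 592.9.
With the floor, 33 units are sold at 42. The supply price at q = 33 is 11.2, so PS = ½ · [(42 - 4.6) + (42 - 11.2)] · 33 = 1125.3.
Change in producer surplus = 1125.3 - 592.9 = 532.4.

532.4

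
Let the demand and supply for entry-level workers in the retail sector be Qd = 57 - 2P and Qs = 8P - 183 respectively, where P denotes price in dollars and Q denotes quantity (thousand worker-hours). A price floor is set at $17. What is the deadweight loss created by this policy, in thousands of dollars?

Without the control the market clears where 57 - 2P = 8P - 183, i.e. P* = 24 and Q* = 9.
The floor of 17 is below the equilibrium price 24, so it is not binding; the market clears at P* = 24, Q* = 9.
Since the control does not bind, no trades are prevented and deadweight loss is zero.

0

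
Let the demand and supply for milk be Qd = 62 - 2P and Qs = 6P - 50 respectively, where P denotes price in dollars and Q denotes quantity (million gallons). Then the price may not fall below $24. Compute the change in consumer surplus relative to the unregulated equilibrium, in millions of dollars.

In a free market, 62 - 2P = 6P - 50 gives the equilibrium P* = 14, Q* = 34.
Since 24 > 14, the floor is binding.
At P = 24: Qd = 62 - 2·24 = 14 and Qs = 6·24 - 50 = 94.
Consumer surplus without the control is ½ · (31 - 14) · 34 = 289.
With the floor, consumers buy 14 units at 24, so CS = ½ · (31 - 24) · 14 = 49.
Change in consumer surplus = 49 - 289 = -240.

-240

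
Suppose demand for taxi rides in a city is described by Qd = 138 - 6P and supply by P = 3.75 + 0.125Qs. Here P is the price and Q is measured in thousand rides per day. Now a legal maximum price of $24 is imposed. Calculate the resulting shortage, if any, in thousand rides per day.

0

Rearranging supply gives Qs = 8P - 30. Equilibrium: 138 - 6P = 8P - 30, so 168 = 14P and P* = 12, Q* = 66.
The ceiling of 24 is above the equilibrium price 12, so it is not binding; the market clears at P* = 12, Q* = 66.
Since the control does not bind, there is no shortage.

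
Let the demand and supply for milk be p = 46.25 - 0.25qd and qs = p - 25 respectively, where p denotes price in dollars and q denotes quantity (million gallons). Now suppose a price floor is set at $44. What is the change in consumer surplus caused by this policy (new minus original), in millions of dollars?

-26

Rearranging demand gives qd = 185 - 4p. In a free market, 185 - 4p = p - 25 gives the equilibrium p* = 42, q* = 17.
Because the floor (44) lies above the market-clearing price, it is binding.
At p = 44: qd = 185 - 4·44 = 9 and qs = 44 - 25 = 19.
Consumer surplus without the control is ½ · (46.25 - 42) · 17 = 36.125.
With the floor, consumers buy 9 units at 44, so CS = ½ · (46.25 - 44) · 9 = 10.125.
Change in consumer surplus = 10.125 - 36.125 = -26.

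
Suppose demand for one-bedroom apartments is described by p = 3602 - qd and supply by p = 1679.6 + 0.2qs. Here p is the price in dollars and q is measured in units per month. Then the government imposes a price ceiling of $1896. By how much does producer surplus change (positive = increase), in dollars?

Rearranging demand gives qd = 3602 - p; rearranging supply gives qs = 5p - 8398. Setting quantity demanded equal to quantity supplied, 3602 - p = 5p - 8398, gives p* = 2000 and q* = 1602.
The ceiling of 1896 is below the equilibrium price 2000, so it binds.
At p = 1896: qd = 3602 - 1896 = 1706 and qs = 5·1896 - 8398 = 1082.
Producer surplus without the control is ½ · (2000 - 1679.6) · 1602 = 256640.4.
With the ceiling, producers sell 1082 units at 1896, so PS = ½ · (1896 - 1679.6) · 1082 = 117072.4.
Change in producer surplus = 117072.4 - 256640.4 = -139568.

-139568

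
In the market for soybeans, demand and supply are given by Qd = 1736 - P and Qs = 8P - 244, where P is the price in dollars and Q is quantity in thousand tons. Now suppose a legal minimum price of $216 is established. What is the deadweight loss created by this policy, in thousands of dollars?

Without the control the market clears where 1736 - P = 8P - 244, i.e. P* = 220 and Q* = 1516.
Since 216 is below P* = 220, the floor does not bind and the free-market outcome prevails.
Since the control does not bind, no trades are prevented and deadweight loss is zero.

0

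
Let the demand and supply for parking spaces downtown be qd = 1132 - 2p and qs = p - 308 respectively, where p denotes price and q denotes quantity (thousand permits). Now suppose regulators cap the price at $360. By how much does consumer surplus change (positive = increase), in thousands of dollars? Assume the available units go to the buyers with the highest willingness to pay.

2640

Without the control the market clears where 1132 - 2p = p - 308, i.e. p* = 480 and q* = 172.
The ceiling of 360 is below the equilibrium price 480, so it binds.
At p = 360: qd = 1132 - 2·360 = 412 and qs = 360 - 308 = 52.
Consumer surplus without the control is ½ · (566 - 480) · 172 = 7396.
With the ceiling, 52 units are sold at 360 (assume they go to the highest-value buyers). The demand price at q = 52 is 540, so CS = ½ · [(566 - 360) + (540 - 360)] · 52 = 10036.
Change in consumer surplus = 10036 - 7396 = 2640.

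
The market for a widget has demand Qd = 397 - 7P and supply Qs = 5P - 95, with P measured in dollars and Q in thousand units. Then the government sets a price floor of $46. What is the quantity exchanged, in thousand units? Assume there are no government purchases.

Setting quantity demanded equal to quantity supplied, 397 - 7P = 5P - 95, gives P* = 41 and Q* = 110.
The floor of 46 is above the equilibrium price 41, so it binds.
At P = 46: Qd = 397 - 7·46 = 75 and Qs = 5·46 - 95 = 135.
The quantity actually transacted is the short side, demand: 75.

75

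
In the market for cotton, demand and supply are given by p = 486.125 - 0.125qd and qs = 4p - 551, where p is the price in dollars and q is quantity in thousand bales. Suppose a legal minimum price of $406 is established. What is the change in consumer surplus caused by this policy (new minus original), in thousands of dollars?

Rearranging demand gives qd = 3889 - 8p. Setting quantity demanded equal to quantity supplied, 3889 - 8p = 4p - 551, gives p* = 370 and q* = 929.
Since 406 > 370, the floor is binding.
At p = 406: qd = 3889 - 8·406 = 641 and qs = 4·406 - 551 = 1073.
Consumer surplus without the control is ½ · (486.125 - 370) · 929 = 53940.0625.
With the floor, consumers buy 641 units at 406, so CS = ½ · (486.125 - 406) · 641 = 25680.0625.
Change in consumer surplus = 25680.0625 - 53940.0625 = -28260.

-28260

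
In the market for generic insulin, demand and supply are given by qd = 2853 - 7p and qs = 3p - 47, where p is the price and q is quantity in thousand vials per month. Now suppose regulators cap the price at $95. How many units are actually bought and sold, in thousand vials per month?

238

Without the control the market clears where 2853 - 7p = 3p - 47, i.e. p* = 290 and q* = 823.
Since 95 < 290, the ceiling is binding.
At p = 95: qd = 2853 - 7·95 = 2188 and qs = 3·95 - 47 = 238.
The quantity actually transacted is the short side, supply: 238.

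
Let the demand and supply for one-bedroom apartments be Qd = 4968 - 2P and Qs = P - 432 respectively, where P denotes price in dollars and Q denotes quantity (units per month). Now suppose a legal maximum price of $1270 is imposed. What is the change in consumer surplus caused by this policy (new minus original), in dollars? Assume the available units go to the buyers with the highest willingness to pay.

373915

Setting quantity demanded equal to quantity supplied, 4968 - 2P = P - 432, gives P* = 1800 and Q* = 1368.
Since 1270 < 1800, the ceiling is binding.
At P = 1270: Qd = 4968 - 2·1270 = 2428 and Qs = 1270 - 432 = 838.
Consumer surplus without the control is ½ · (2484 - 1800) · 1368 = 467856.
With the ceiling, 838 units are sold at 1270 (assume they go to the highest-value buyers). The demand price at Q = 838 is 2065, so CS = ½ · [(2484 - 1270) + (2065 - 1270)] · 838 = 841771.
Change in consumer surplus = 841771 - 467856 = 373915.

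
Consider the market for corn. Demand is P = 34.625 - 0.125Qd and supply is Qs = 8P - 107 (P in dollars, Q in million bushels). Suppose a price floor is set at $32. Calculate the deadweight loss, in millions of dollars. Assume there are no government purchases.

512

Rearranging demand gives Qd = 277 - 8P. Setting quantity demanded equal to quantity supplied, 277 - 8P = 8P - 107, gives P* = 24 and Q* = 85.
Because the floor (32) lies above the market-clearing price, it is binding.
At P = 32: Qd = 277 - 8·32 = 21 and Qs = 8·32 - 107 = 149.
Quantity traded falls to 21. At Q = 21 the demand price is (277 - 21)/8 = 32 and the supply price is (107 + 21)/8 = 16.
Deadweight loss = ½ · (32 - 16) · (85 - 21) = ½ · 16 · 64 = 512.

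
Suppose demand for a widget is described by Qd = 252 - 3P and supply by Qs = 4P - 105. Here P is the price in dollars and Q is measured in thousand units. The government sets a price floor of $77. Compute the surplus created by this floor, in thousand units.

In a free market, 252 - 3P = 4P - 105 gives the equilibrium P* = 51, Q* = 99.
The floor of 77 is above the equilibrium price 51, so it binds.
At P = 77: Qd = 252 - 3·77 = 21 and Qs = 4·77 - 105 = 203.
Surplus = Qs - Qd = 203 - 21 = 182.

182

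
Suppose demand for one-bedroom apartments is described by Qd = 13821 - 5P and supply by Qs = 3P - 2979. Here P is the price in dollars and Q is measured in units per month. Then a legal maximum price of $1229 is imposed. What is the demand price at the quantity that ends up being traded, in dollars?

2622.6

Without the control the market clears where 13821 - 5P = 3P - 2979, i.e. P* = 2100 and Q* = 3321.
Because the ceiling (1229) lies below the market-clearing price, it is binding.
At P = 1229: Qd = 13821 - 5·1229 = 7676 and Qs = 3·1229 - 2979 = 708.
Only 708 units reach the market. On the demand curve, the marginal buyer's willingness to pay at Q = 708 is (13821 - 708)/5 = 2622.6.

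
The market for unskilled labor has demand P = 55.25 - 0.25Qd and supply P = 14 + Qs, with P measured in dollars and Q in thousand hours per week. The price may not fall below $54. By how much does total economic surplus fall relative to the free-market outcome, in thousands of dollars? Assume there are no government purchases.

Rearranging demand gives Qd = 221 - 4P; rearranging supply gives Qs = P - 14. In a free market, 221 - 4P = P - 14 gives the equilibrium P* = 47, Q* = 33.
Because the floor (54) lies above the market-clearing price, it is binding.
At P = 54: Qd = 221 - 4·54 = 5 and Qs = 54 - 14 = 40.
Quantity traded falls to 5. At Q = 5 the demand price is (221 - 5)/4 = 54 and the supply price is 14 + 5 = 19.
Deadweight loss = ½ · (54 - 19) · (33 - 5) = ½ · 35 · 28 = 490.

490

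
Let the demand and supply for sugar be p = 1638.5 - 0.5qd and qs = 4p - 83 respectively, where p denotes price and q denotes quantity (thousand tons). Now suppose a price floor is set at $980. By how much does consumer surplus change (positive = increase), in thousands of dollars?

-729540

Rearranging demand gives qd = 3277 - 2p. Equilibrium: 3277 - 2p = 4p - 83, so 3360 = 6p and p* = 560, q* = 2157.
Because the floor (980) lies above the market-clearing price, it is binding.
At p = 980: qd = 3277 - 2·980 = 1317 and qs = 4·980 - 83 = 3837.
Consumer surplus without the control is ½ · (1638.5 - 560) · 2157 = 1163162.25.
With the floor, consumers buy 1317 units at 980, so CS = ½ · (1638.5 - 980) · 1317 = 433622.25.
Change in consumer surplus = 433622.25 - 1163162.25 = -729540.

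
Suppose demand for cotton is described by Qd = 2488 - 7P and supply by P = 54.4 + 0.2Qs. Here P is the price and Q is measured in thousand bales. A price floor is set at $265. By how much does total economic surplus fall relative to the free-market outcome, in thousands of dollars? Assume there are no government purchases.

Rearranging supply gives Qs = 5P - 272. Without the control the market clears where 2488 - 7P = 5P - 272, i.e. P* = 230 and Q* = 878.
The floor of 265 is above the equilibrium price 230, so it binds.
At P = 265: Qd = 2488 - 7·265 = 633 and Qs = 5·265 - 272 = 1053.
Quantity traded falls to 633. At Q = 633 the demand price is (2488 - 633)/7 = 265 and the supply price is (272 + 633)/5 = 181.
Deadweight loss = ½ · (265 - 181) · (878 - 633) = ½ · 84 · 245 = 10290.

10290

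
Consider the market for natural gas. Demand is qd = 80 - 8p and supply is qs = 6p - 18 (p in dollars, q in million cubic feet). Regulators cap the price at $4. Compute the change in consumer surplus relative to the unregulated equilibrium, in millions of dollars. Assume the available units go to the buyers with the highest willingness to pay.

-2.25

Without the control the market clears where 80 - 8p = 6p - 18, i.e. p* = 7 and q* = 24.
Since 4 < 7, the ceiling is binding.
At p = 4: qd = 80 - 8·4 = 48 and qs = 6·4 - 18 = 6.
Consumer surplus without the control is ½ · (10 - 7) · 24 = 36.
With the ceiling, 6 units are sold at 4 (assume they go to the highest-value buyers). The demand price at q = 6 is 9.25, so CS = ½ · [(10 - 4) + (9.25 - 4)] · 6 = 33.75.
Change in consumer surplus = 33.75 - 36 = -2.25.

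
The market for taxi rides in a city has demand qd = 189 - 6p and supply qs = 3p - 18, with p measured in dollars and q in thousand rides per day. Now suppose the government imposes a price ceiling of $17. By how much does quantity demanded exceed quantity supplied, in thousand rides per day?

54

Setting quantity demanded equal to quantity supplied, 189 - 6p = 3p - 18, gives p* = 23 and q* = 51.
The ceiling of 17 is below the equilibrium price 23, so it binds.
At p = 17: qd = 189 - 6·17 = 87 and qs = 3·17 - 18 = 33.
Shortage = qd - qs = 87 - 33 = 54.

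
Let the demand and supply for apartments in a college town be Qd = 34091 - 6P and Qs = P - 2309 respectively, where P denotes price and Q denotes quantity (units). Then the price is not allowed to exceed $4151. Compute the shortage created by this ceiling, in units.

7343

Equilibrium: 34091 - 6P = P - 2309, so 36400 = 7P and P* = 5200, Q* = 2891.
The ceiling of 4151 is below the equilibrium price 5200, so it binds.
At P = 4151: Qd = 34091 - 6·4151 = 9185 and Qs = 4151 - 2309 = 1842.
Shortage = Qd - Qs = 9185 - 1842 = 7343.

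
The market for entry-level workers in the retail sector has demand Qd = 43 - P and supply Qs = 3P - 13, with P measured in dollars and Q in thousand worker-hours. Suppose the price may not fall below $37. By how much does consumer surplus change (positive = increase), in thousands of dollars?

Setting quantity demanded equal to quantity supplied, 43 - P = 3P - 13, gives P* = 14 and Q* = 29.
The floor of 37 is above the equilibrium price 14, so it binds.
At P = 37: Qd = 43 - 37 = 6 and Qs = 3·37 - 13 = 98.
Consumer surplus without the control is ½ · (43 - 14) · 29 = 420.5.
With the floor, consumers buy 6 units at 37, so CS = ½ · (43 - 37) · 6 = 18.
Change in consumer surplus = 18 - 420.5 = -402.5.

-402.5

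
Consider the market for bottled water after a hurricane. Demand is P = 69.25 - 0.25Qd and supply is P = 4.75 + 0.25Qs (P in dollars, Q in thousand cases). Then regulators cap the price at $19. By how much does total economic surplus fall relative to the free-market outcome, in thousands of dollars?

1296

Rearranging demand gives Qd = 277 - 4P; rearranging supply gives Qs = 4P - 19. Setting quantity demanded equal to quantity supplied, 277 - 4P = 4P - 19, gives P* = 37 and Q* = 129.
Since 19 < 37, the ceiling is binding.
At P = 19: Qd = 277 - 4·19 = 201 and Qs = 4·19 - 19 = 57.
Quantity traded falls to 57. At Q = 57 the demand price is (277 - 57)/4 = 55 and the supply price is (19 + 57)/4 = 19.
Deadweight loss = ½ · (55 - 19) · (129 - 57) = ½ · 36 · 72 = 1296.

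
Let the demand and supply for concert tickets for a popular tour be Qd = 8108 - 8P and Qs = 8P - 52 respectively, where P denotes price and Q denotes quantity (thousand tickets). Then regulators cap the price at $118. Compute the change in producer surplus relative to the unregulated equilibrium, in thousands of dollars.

-964320

In a free market, 8108 - 8P = 8P - 52 gives the equilibrium P* = 510, Q* = 4028.
Since 118 < 510, the ceiling is binding.
At P = 118: Qd = 8108 - 8·118 = 7164 and Qs = 8·118 - 52 = 892.
Producer surplus without the control is ½ · (510 - 6.5) · 4028 = 1014049.
With the ceiling, producers sell 892 units at 118, so PS = ½ · (118 - 6.5) · 892 = 49729.
Change in producer surplus = 49729 - 1014049 = -964320.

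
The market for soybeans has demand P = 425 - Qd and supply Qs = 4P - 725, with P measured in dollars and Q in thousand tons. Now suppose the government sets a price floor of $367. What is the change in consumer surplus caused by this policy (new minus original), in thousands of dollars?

-17330.5

Rearranging demand gives Qd = 425 - P. Equilibrium: 425 - P = 4P - 725, so 1150 = 5P and P* = 230, Q* = 195.
The floor of 367 is above the equilibrium price 230, so it binds.
At P = 367: Qd = 425 - 367 = 58 and Qs = 4·367 - 725 = 743.
Consumer surplus without the control is ½ · (425 - 230) · 195 = 19012.5.
With the floor, consumers buy 58 units at 367, so CS = ½ · (425 - 367) · 58 = 1682.
Change in consumer surplus = 1682 - 19012.5 = -17330.5.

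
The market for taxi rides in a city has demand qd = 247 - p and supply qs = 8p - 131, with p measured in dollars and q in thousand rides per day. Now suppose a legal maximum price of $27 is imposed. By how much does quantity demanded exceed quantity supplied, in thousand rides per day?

In a free market, 247 - p = 8p - 131 gives the equilibrium p* = 42, q* = 205.
Because the ceiling (27) lies below the market-clearing price, it is binding.
At p = 27: qd = 247 - 27 = 220 and qs = 8·27 - 131 = 85.
Shortage = qd - qs = 220 - 85 = 135.

135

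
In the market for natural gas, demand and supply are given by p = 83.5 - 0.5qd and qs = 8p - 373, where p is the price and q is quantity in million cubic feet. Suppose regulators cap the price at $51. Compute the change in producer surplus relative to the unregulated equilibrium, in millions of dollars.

-141

Rearranging demand gives qd = 167 - 2p. Without the control the market clears where 167 - 2p = 8p - 373, i.e. p* = 54 and q* = 59.
Because the ceiling (51) lies below the market-clearing price, it is binding.
At p = 51: qd = 167 - 2·51 = 65 and qs = 8·51 - 373 = 35.
Producer surplus without the control is ½ · (54 - 46.625) · 59 = 217.5625.
With the ceiling, producers sell 35 units at 51, so PS = ½ · (51 - 46.625) · 35 = 76.5625.
Change in producer surplus = 76.5625 - 217.5625 = -141.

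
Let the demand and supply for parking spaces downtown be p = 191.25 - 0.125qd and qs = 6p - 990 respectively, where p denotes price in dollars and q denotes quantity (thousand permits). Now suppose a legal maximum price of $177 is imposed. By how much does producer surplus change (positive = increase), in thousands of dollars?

-243

Rearranging demand gives qd = 1530 - 8p. Without the control the market clears where 1530 - 8p = 6p - 990, i.e. p* = 180 and q* = 90.
The ceiling of 177 is below the equilibrium price 180, so it binds.
At p = 177: qd = 1530 - 8·177 = 114 and qs = 6·177 - 990 = 72.
Producer surplus without the control is ½ · (180 - 165) · 90 = 675.
With the ceiling, producers sell 72 units at 177, so PS = ½ · (177 - 165) · 72 = 432.
Change in producer surplus = 432 - 675 = -243.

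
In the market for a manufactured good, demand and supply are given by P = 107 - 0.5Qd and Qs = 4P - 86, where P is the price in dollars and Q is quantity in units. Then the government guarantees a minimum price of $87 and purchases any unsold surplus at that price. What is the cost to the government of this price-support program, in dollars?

Rearranging demand gives Qd = 214 - 2P. In a free market, 214 - 2P = 4P - 86 gives the equilibrium P* = 50, Q* = 114.
Since 87 > 50, the floor is binding.
At P = 87: Qd = 214 - 2·87 = 40 and Qs = 4·87 - 86 = 262.
Surplus = Qs - Qd = 222.
Government expenditure = surplus × support price = 222 × 87 = 19314.

19314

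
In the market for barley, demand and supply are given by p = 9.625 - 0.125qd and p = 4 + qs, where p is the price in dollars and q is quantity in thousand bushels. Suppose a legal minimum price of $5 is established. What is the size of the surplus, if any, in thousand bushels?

0

Rearranging demand gives qd = 77 - 8p; rearranging supply gives qs = p - 4. Without the control the market clears where 77 - 8p = p - 4, i.e. p* = 9 and q* = 5.
The floor of 5 is below the equilibrium price 9, so it is not binding; the market clears at p* = 9, q* = 5.
Since the control does not bind, there is no surplus.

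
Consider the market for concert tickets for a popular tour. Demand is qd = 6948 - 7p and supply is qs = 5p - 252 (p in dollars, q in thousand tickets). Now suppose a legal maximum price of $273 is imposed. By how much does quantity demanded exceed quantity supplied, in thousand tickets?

In a free market, 6948 - 7p = 5p - 252 gives the equilibrium p* = 600, q* = 2748.
Since 273 < 600, the ceiling is binding.
At p = 273: qd = 6948 - 7·273 = 5037 and qs = 5·273 - 252 = 1113.
Shortage = qd - qs = 5037 - 1113 = 3924.

3924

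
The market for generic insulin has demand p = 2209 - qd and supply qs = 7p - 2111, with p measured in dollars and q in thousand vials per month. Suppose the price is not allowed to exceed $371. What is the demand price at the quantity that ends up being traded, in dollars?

1723

Rearranging demand gives qd = 2209 - p. In a free market, 2209 - p = 7p - 2111 gives the equilibrium p* = 540, q* = 1669.
Because the ceiling (371) lies below the market-clearing price, it is binding.
At p = 371: qd = 2209 - 371 = 1838 and qs = 7·371 - 2111 = 486.
Only 486 units reach the market. On the demand curve, the marginal buyer's willingness to pay at q = 486 is (2209 - 486) = 1723.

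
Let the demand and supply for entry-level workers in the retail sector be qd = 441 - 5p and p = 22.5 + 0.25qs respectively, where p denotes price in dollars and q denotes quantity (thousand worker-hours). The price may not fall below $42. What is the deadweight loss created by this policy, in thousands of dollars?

0

Rearranging supply gives qs = 4p - 90. Setting quantity demanded equal to quantity supplied, 441 - 5p = 4p - 90, gives p* = 59 and q* = 146.
The floor of 42 is below the equilibrium price 59, so it is not binding; the market clears at p* = 59, q* = 146.
Since the control does not bind, no trades are prevented and deadweight loss is zero.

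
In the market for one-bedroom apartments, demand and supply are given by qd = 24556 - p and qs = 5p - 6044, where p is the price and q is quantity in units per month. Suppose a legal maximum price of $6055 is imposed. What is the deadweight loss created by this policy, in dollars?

0

In a free market, 24556 - p = 5p - 6044 gives the equilibrium p* = 5100, q* = 19456.
Since 6055 is above p* = 5100, the ceiling does not bind and the free-market outcome prevails.
Since the control does not bind, no trades are prevented and deadweight loss is zero.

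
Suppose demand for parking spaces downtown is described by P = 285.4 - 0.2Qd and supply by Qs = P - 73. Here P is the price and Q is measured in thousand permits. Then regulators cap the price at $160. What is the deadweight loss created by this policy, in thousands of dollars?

4860

Rearranging demand gives Qd = 1427 - 5P. Without the control the market clears where 1427 - 5P = P - 73, i.e. P* = 250 and Q* = 177.
Because the ceiling (160) lies below the market-clearing price, it is binding.
At P = 160: Qd = 1427 - 5·160 = 627 and Qs = 160 - 73 = 87.
Quantity traded falls to 87. At Q = 87 the demand price is (1427 - 87)/5 = 268 and the supply price is 73 + 87 = 160.
Deadweight loss = ½ · (268 - 160) · (177 - 87) = ½ · 108 · 90 = 4860.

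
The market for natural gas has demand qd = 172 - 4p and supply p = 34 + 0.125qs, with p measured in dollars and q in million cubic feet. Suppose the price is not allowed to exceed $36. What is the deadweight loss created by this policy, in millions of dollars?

12

Rearranging supply gives qs = 8p - 272. In a free market, 172 - 4p = 8p - 272 gives the equilibrium p* = 37, q* = 24.
Because the ceiling (36) lies below the market-clearing price, it is binding.
At p = 36: qd = 172 - 4·36 = 28 and qs = 8·36 - 272 = 16.
Quantity traded falls to 16. At q = 16 the demand price is (172 - 16)/4 = 39 and the supply price is (272 + 16)/8 = 36.
Deadweight loss = ½ · (39 - 36) · (24 - 16) = ½ · 3 · 8 = 12.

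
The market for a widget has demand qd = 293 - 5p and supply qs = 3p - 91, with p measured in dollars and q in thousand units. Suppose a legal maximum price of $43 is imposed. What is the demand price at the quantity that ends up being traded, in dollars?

Without the control the market clears where 293 - 5p = 3p - 91, i.e. p* = 48 and q* = 53.
Since 43 < 48, the ceiling is binding.
At p = 43: qd = 293 - 5·43 = 78 and qs = 3·43 - 91 = 38.
Only 38 units reach the market. On the demand curve, the marginal buyer's willingness to pay at q = 38 is (293 - 38)/5 = 51.

51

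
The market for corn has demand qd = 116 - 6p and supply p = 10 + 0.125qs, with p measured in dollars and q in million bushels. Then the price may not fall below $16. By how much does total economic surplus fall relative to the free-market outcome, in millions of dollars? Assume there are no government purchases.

21

Rearranging supply gives qs = 8p - 80. Without the control the market clears where 116 - 6p = 8p - 80, i.e. p* = 14 and q* = 32.
Because the floor (16) lies above the market-clearing price, it is binding.
At p = 16: qd = 116 - 6·16 = 20 and qs = 8·16 - 80 = 48.
Quantity traded falls to 20. At q = 20 the demand price is (116 - 20)/6 = 16 and the supply price is (80 + 20)/8 = 12.5.
Deadweight loss = ½ · (16 - 12.5) · (32 - 20) = ½ · 3.5 · 12 = 21.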